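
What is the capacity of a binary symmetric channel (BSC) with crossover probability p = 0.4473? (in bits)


H(p) = -p*log2(p) - (1-p)*log2(1-p) = -0.4473*log2(0.4473) - 0.5527*log2(0.5527) = 0.519175 + 0.472797 = 0.992. C = 1 - H(p) = 1 - 0.992 = 0.008

0.008 bits


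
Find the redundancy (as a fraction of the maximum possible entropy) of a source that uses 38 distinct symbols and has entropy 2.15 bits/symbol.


H_max = log2(K) = log2(38) = 5.2479 bits/symbol. Redundancy = 1 - H/H_max = 1 - 2.15/5.2479 = 1 - 0.4097 = 0.5903

0.5903


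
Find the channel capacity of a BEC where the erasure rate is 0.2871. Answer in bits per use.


C = 1 - epsilon = 1 - 0.2871 = 0.7129

0.7129 bits


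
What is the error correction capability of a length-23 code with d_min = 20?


Correction capability = floor((d-1)/2) = floor((20-1)/2) = 9

9 errors


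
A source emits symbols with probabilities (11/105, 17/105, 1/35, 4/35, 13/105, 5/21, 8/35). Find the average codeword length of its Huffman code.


Huffman construction (repeatedly merge the two least-probable nodes; each merge adds 1 bit to every symbol beneath it): 1/35 + 11/105 = 2/15; 4/35 + 13/105 = 5/21; 2/15 + 17/105 = 31/105; 8/35 + 5/21 = 7/15; 5/21 + 31/105 = 8/15; 7/15 + 8/15 = 1. Resulting codeword lengths (in the order the probabilities were given): (4, 3, 4, 3, 3, 2, 2). L_avg = sum(p_i * l_i) = 11/105*4 + 17/105*3 + 1/35*4 + 4/35*3 + 13/105*3 + 5/21*2 + 8/35*2 = 8/3 = 2.6667

2.6667 bits


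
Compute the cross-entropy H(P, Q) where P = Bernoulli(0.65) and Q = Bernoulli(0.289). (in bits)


H(P,Q) = -p*log2(q) - (1-p)*log2(1-q). -0.65*log2(0.289) = 1.164058; -0.35*log2(0.711) = 0.172227. H(P,Q) = 1.164058 + 0.172227 = 1.3363

1.3363 bits


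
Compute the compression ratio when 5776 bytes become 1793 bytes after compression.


Ratio = original / compressed = 5776 / 1793 = 3.2214

3.2214


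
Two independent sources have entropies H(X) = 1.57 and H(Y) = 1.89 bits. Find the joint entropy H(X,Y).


For independent variables, H(X,Y) = H(X) + H(Y) = 1.57 + 1.89 = 3.46

3.46 bits


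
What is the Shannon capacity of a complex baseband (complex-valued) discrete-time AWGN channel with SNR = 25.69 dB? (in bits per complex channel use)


SNR_linear = 10^(25.69/10) = 370.6807; C = log2(1 + SNR_linear) = log2(1 + 370.6807) = 8.5379

8.5379 bits/channel use


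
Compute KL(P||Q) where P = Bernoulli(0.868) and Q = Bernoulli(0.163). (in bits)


KL = p*log2(p/q) + (1-p)*log2((1-p)/(1-q)) = 0.868*log2(0.868/0.163) + 0.132*log2(0.132/0.837) = 1.7426

1.7426 bits


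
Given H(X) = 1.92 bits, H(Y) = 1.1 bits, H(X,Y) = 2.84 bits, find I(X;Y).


I(X;Y) = H(X) + H(Y) - H(X,Y) = 1.92 + 1.1 - 2.84 = 0.18

0.18 bits


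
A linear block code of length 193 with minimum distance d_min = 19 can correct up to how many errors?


Correction capability = floor((d-1)/2) = floor((19-1)/2) = 9

9 errors


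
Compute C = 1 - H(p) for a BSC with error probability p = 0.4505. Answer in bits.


H(p) = -p*log2(p) - (1-p)*log2(1-p) = -0.4505*log2(0.4505) - 0.5495*log2(0.5495) = 0.518256 + 0.474663 = 0.9929. C = 1 - H(p) = 1 - 0.9929 = 0.0071

0.0071 bits


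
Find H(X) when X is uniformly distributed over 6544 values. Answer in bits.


H = log2(n) = log2(6544) = 12.676

12.676 bits


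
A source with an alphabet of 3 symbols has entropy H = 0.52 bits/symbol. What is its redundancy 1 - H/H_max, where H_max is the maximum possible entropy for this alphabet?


H_max = log2(K) = log2(3) = 1.585 bits/symbol. Redundancy = 1 - H/H_max = 1 - 0.52/1.585 = 1 - 0.3281 = 0.6719

0.6719


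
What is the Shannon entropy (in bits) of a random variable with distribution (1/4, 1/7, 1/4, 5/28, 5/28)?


H = -sum(p_i * log2(p_i)). Terms: -(1/4)*log2(1/4) = 0.500000; -(1/7)*log2(1/7) = 0.401051; -(1/4)*log2(1/4) = 0.500000; -(5/28)*log2(5/28) = 0.443826; -(5/28)*log2(5/28) = 0.443826. H = 0.500000 + 0.401051 + 0.500000 + 0.443826 + 0.443826 = 2.2887

2.2887 bits


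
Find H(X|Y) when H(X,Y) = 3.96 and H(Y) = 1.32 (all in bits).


H(X|Y) = H(X,Y) - H(Y) = 3.96 - 1.32 = 2.64

2.64 bits


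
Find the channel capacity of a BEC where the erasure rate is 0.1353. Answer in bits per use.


C = 1 - epsilon = 1 - 0.1353 = 0.8647

0.8647 bits


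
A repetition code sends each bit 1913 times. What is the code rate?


Rate = k/n = 1/1913

1/1913


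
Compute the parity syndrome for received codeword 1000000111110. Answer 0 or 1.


Syndrome = XOR of all bits = 1 XOR 0 XOR 0 XOR 0 XOR 0 XOR 0 XOR 0 XOR 1 XOR 1 XOR 1 XOR 1 XOR 1 XOR 0 = 0

0


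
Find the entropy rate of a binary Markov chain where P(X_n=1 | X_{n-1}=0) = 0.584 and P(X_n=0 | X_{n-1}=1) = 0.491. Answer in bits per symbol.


Stationary distribution: pi_0 = p10/(p01+p10) = 0.4567, pi_1 = 0.5433. Entropy rate H' = pi_0*H(p01) + pi_1*H(p10) = 0.4567*0.9795 + 0.5433*0.9998 = 0.9905

0.9905 bits/symbol


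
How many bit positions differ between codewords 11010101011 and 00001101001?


Count differing positions: ^ ^ . ^ ^ . . . . ^ . = 5 differences

5


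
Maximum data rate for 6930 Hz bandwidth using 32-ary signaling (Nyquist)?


Rate = 2 * B * log2(M) = 2 * 6930 * 5.0 = 69300.0

69300.0 bps


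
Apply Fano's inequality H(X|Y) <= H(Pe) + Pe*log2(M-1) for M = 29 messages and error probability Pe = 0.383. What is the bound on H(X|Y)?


H(Pe) = -Pe*log2(Pe) - (1-Pe)*log2(1-Pe) = -0.383*log2(0.383) - 0.617*log2(0.617) = 0.530296 + 0.429838 = 0.9601. Pe*log2(M-1) = 0.383*log2(28) = 1.841217. Bound = H(Pe) + Pe*log2(M-1) = 0.530296 + 0.429838 + 1.841217 = 2.8014

2.8014 bits


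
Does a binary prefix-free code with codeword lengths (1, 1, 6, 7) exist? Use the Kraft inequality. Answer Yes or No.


Kraft sum = sum(2^(-l_i)) = 1.0234, need <= 1. Result: violated (a binary prefix-free code with these lengths cannot exist)

No


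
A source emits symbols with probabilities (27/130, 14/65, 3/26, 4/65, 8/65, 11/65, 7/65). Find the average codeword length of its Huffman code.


Huffman construction (repeatedly merge the two least-probable nodes; each merge adds 1 bit to every symbol beneath it): 4/65 + 7/65 = 11/65; 3/26 + 8/65 = 31/130; 11/65 + 11/65 = 22/65; 27/130 + 14/65 = 11/26; 31/130 + 22/65 = 15/26; 11/26 + 15/26 = 1. Resulting codeword lengths (in the order the probabilities were given): (2, 2, 3, 4, 3, 3, 4). L_avg = sum(p_i * l_i) = 27/130*2 + 14/65*2 + 3/26*3 + 4/65*4 + 8/65*3 + 11/65*3 + 7/65*4 = 357/130 = 2.7462

2.7462 bits


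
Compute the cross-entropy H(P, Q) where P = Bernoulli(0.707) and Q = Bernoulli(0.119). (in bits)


H(P,Q) = -p*log2(q) - (1-p)*log2(1-q). -0.707*log2(0.119) = 2.171173; -0.293*log2(0.881) = 0.053556. H(P,Q) = 2.171173 + 0.053556 = 2.2247

2.2247 bits


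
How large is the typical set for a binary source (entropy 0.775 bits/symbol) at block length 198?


log2|A_typical| = nH = 198 * 0.775 = 153.45, so |A_typical| ~ 2^153.45 = 1.560e+46

1.560e+46


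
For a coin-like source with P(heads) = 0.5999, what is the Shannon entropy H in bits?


H = -p*log2(p) - (1-p)*log2(1-p). -0.5999*log2(0.5999) = 0.442250; -0.4001*log2(0.4001) = 0.528759. H = 0.442250 + 0.528759 = 0.971

0.971 bits


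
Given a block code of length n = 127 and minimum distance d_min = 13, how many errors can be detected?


Detection capability = d_min - 1 = 13 - 1 = 12

12 errors


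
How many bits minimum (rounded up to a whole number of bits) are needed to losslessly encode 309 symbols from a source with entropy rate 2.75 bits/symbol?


Minimum bits >= n * H = 309 * 2.75 = 849.75, rounded up to a whole number of bits = 850

850 bits


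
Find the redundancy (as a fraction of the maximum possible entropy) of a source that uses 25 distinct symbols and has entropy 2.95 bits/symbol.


H_max = log2(K) = log2(25) = 4.6439 bits/symbol. Redundancy = 1 - H/H_max = 1 - 2.95/4.6439 = 1 - 0.6352 = 0.3648

0.3648


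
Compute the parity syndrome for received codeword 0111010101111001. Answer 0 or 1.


Syndrome = XOR of all bits = 0 XOR 1 XOR 1 XOR 1 XOR 0 XOR 1 XOR 0 XOR 1 XOR 0 XOR 1 XOR 1 XOR 1 XOR 1 XOR 0 XOR 0 XOR 1 = 0

0


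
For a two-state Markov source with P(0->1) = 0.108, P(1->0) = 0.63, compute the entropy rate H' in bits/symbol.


Stationary distribution: pi_0 = p10/(p01+p10) = 0.8537, pi_1 = 0.1463. Entropy rate H' = pi_0*H(p01) + pi_1*H(p10) = 0.8537*0.4939 + 0.1463*0.9507 = 0.5607

0.5607 bits/symbol


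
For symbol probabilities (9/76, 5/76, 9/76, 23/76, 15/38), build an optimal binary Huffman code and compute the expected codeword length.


Huffman construction (repeatedly merge the two least-probable nodes; each merge adds 1 bit to every symbol beneath it): 5/76 + 9/76 = 7/38; 9/76 + 7/38 = 23/76; 23/76 + 23/76 = 23/38; 15/38 + 23/38 = 1. Resulting codeword lengths (in the order the probabilities were given): (4, 4, 3, 2, 1). L_avg = sum(p_i * l_i) = 9/76*4 + 5/76*4 + 9/76*3 + 23/76*2 + 15/38*1 = 159/76 = 2.0921

2.0921 bits


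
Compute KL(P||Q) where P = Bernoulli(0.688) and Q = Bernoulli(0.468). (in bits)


KL = p*log2(p/q) + (1-p)*log2((1-p)/(1-q)) = 0.688*log2(0.688/0.468) + 0.312*log2(0.312/0.532) = 0.1423

0.1423 bits


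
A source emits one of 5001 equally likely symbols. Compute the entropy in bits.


H = log2(n) = log2(5001) = 12.288

12.288 bits


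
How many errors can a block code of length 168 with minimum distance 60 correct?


Correction capability = floor((d-1)/2) = floor((60-1)/2) = 29

29 errors


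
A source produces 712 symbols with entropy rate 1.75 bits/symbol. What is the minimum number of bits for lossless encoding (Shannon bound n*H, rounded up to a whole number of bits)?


Minimum bits >= n * H = 712 * 1.75 = 1246.0, rounded up to a whole number of bits = 1246

1246 bits


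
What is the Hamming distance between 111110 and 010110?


Count differing positions: ^ . ^ . . . = 2 differences

2


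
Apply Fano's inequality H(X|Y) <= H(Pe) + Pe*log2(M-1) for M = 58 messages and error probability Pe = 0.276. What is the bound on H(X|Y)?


H(Pe) = -Pe*log2(Pe) - (1-Pe)*log2(1-Pe) = -0.276*log2(0.276) - 0.724*log2(0.724) = 0.512604 + 0.337339 = 0.8499. Pe*log2(M-1) = 0.276*log2(57) = 1.609878. Bound = H(Pe) + Pe*log2(M-1) = 0.512604 + 0.337339 + 1.609878 = 2.4598

2.4598 bits


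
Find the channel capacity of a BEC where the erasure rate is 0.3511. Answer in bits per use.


C = 1 - epsilon = 1 - 0.3511 = 0.6489

0.6489 bits


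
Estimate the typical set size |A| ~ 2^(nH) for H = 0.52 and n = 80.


log2|A_typical| = nH = 80 * 0.52 = 41.6, so |A_typical| ~ 2^41.6 = 3.333e+12

3.333e+12


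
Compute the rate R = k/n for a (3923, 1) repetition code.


Rate = k/n = 1/3923

1/3923


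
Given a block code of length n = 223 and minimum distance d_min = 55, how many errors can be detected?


Detection capability = d_min - 1 = 55 - 1 = 54

54 errors


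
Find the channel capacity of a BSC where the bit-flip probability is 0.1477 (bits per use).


H(p) = -p*log2(p) - (1-p)*log2(1-p) = -0.1477*log2(0.1477) - 0.8523*log2(0.8523) = 0.407542 + 0.196512 = 0.6041. C = 1 - H(p) = 1 - 0.6041 = 0.3959

0.3959 bits


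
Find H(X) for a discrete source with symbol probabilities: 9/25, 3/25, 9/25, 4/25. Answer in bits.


H = -sum(p_i * log2(p_i)). Terms: -(9/25)*log2(9/25) = 0.530615; -(3/25)*log2(3/25) = 0.367067; -(9/25)*log2(9/25) = 0.530615; -(4/25)*log2(4/25) = 0.423017. H = 0.530615 + 0.367067 + 0.530615 + 0.423017 = 1.8513

1.8513 bits


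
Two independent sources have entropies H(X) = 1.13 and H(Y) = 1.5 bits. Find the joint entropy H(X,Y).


For independent variables, H(X,Y) = H(X) + H(Y) = 1.13 + 1.5 = 2.63

2.63 bits


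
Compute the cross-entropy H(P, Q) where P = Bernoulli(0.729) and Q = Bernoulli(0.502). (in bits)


H(P,Q) = -p*log2(q) - (1-p)*log2(1-q). -0.729*log2(0.502) = 0.724801; -0.271*log2(0.498) = 0.272567. H(P,Q) = 0.724801 + 0.272567 = 0.9974

0.9974 bits


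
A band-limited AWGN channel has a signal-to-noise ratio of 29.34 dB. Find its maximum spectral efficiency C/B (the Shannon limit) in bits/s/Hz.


SNR_linear = 10^(29.34/10) = 859.0135; C/B = log2(1 + SNR_linear) = log2(1 + 859.0135) = 9.7482

9.7482 bits/s/Hz


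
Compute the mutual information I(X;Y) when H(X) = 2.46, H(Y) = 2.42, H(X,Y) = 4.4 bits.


I(X;Y) = H(X) + H(Y) - H(X,Y) = 2.46 + 2.42 - 4.4 = 0.48

0.48 bits


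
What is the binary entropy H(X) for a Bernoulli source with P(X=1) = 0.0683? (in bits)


H = -p*log2(p) - (1-p)*log2(1-p). -0.0683*log2(0.0683) = 0.264456; -0.9317*log2(0.9317) = 0.095092. H = 0.264456 + 0.095092 = 0.3595

0.3595 bits


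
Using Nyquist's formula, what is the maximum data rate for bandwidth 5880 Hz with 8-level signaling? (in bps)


Rate = 2 * B * log2(M) = 2 * 5880 * 3.0 = 35280.0

35280.0 bps


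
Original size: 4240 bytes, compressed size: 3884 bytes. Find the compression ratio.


Ratio = original / compressed = 4240 / 3884 = 1.0917

1.0917


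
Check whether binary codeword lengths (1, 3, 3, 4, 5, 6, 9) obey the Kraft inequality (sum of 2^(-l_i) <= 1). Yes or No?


Kraft sum = sum(2^(-l_i)) = 0.8613, need <= 1. Result: satisfied (a binary prefix-free code with these lengths exists)

Yes


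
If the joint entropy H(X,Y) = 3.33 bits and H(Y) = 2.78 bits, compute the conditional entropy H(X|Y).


H(X|Y) = H(X,Y) - H(Y) = 3.33 - 2.78 = 0.55

0.55 bits


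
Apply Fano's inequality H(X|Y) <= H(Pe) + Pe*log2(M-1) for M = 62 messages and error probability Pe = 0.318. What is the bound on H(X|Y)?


H(Pe) = -Pe*log2(Pe) - (1-Pe)*log2(1-Pe) = -0.318*log2(0.318) - 0.682*log2(0.682) = 0.525623 + 0.376571 = 0.9022. Pe*log2(M-1) = 0.318*log2(61) = 1.885974. Bound = H(Pe) + Pe*log2(M-1) = 0.525623 + 0.376571 + 1.885974 = 2.7882

2.7882 bits


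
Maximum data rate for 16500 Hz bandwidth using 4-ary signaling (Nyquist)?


Rate = 2 * B * log2(M) = 2 * 16500 * 2.0 = 66000.0

66000.0 bps


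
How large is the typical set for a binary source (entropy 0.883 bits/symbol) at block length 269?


log2|A_typical| = nH = 269 * 0.883 = 237.527, so |A_typical| ~ 2^237.527 = 3.182e+71

3.182e+71


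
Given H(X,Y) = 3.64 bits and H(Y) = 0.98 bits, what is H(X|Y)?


H(X|Y) = H(X,Y) - H(Y) = 3.64 - 0.98 = 2.66

2.66 bits


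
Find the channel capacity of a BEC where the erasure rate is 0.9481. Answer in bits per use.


C = 1 - epsilon = 1 - 0.9481 = 0.0519

0.0519 bits


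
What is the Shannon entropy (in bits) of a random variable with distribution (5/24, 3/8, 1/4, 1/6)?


H = -sum(p_i * log2(p_i)). Terms: -(5/24)*log2(5/24) = 0.471466; -(3/8)*log2(3/8) = 0.530639; -(1/4)*log2(1/4) = 0.500000; -(1/6)*log2(1/6) = 0.430827. H = 0.471466 + 0.530639 + 0.500000 + 0.430827 = 1.9329

1.9329 bits


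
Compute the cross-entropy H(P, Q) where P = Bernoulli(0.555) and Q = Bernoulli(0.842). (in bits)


H(P,Q) = -p*log2(q) - (1-p)*log2(1-q). -0.555*log2(0.842) = 0.137700; -0.445*log2(0.158) = 1.184592. H(P,Q) = 0.137700 + 1.184592 = 1.3223

1.3223 bits


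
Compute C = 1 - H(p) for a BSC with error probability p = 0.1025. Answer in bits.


H(p) = -p*log2(p) - (1-p)*log2(1-p) = -0.1025*log2(0.1025) - 0.8975*log2(0.8975) = 0.336846 + 0.140024 = 0.4769. C = 1 - H(p) = 1 - 0.4769 = 0.5231

0.5231 bits


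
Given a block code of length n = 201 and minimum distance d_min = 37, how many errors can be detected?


Detection capability = d_min - 1 = 37 - 1 = 36

36 errors


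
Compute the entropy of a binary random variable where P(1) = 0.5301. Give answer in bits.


H = -p*log2(p) - (1-p)*log2(1-p). -0.5301*log2(0.5301) = 0.485393; -0.4699*log2(0.4699) = 0.511991. H = 0.485393 + 0.511991 = 0.9974

0.9974 bits


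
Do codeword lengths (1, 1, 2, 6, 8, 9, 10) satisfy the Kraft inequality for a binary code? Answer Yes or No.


Kraft sum = sum(2^(-l_i)) = 1.2725, need <= 1. Result: violated (a binary prefix-free code with these lengths cannot exist)

No


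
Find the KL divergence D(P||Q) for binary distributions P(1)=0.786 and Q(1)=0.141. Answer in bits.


KL = p*log2(p/q) + (1-p)*log2((1-p)/(1-q)) = 0.786*log2(0.786/0.141) + 0.214*log2(0.214/0.859) = 1.5193

1.5193 bits


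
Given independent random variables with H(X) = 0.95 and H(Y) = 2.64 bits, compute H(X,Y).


For independent variables, H(X,Y) = H(X) + H(Y) = 0.95 + 2.64 = 3.59

3.59 bits


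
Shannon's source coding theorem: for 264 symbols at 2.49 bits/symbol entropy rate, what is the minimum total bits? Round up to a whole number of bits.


Minimum bits >= n * H = 264 * 2.49 = 657.36, rounded up to a whole number of bits = 658

658 bits


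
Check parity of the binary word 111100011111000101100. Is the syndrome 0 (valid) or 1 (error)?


Syndrome = XOR of all bits = 1 XOR 1 XOR 1 XOR 1 XOR 0 XOR 0 XOR 0 XOR 1 XOR 1 XOR 1 XOR 1 XOR 1 XOR 0 XOR 0 XOR 0 XOR 1 XOR 0 XOR 1 XOR 1 XOR 0 XOR 0 = 0

0


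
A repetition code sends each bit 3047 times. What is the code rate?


Rate = k/n = 1/3047

1/3047


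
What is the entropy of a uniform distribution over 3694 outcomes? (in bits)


H = log2(n) = log2(3694) = 11.851

11.851 bits


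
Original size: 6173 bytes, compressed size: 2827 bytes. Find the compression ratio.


Ratio = original / compressed = 6173 / 2827 = 2.1836

2.1836


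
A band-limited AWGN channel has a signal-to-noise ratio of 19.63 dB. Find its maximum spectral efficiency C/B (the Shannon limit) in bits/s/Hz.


SNR_linear = 10^(19.63/10) = 91.8333; C/B = log2(1 + SNR_linear) = log2(1 + 91.8333) = 6.5366

6.5366 bits/s/Hz


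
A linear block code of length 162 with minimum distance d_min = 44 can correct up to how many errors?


Correction capability = floor((d-1)/2) = floor((44-1)/2) = 21

21 errors


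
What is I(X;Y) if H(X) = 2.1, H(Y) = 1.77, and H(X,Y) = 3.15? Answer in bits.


I(X;Y) = H(X) + H(Y) - H(X,Y) = 2.1 + 1.77 - 3.15 = 0.72

0.72 bits


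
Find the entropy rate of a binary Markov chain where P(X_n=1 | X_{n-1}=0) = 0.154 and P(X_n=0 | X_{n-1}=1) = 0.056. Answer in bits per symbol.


Stationary distribution: pi_0 = p10/(p01+p10) = 0.2667, pi_1 = 0.7333. Entropy rate H' = pi_0*H(p01) + pi_1*H(p10) = 0.2667*0.6198 + 0.7333*0.3114 = 0.3936

0.3936 bits/symbol


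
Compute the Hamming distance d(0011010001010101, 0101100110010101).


Count differing positions: . ^ ^ . ^ ^ . ^ ^ ^ . . . . . . = 7 differences

7


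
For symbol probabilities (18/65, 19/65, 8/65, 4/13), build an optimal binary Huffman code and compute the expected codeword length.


Huffman construction (repeatedly merge the two least-probable nodes; each merge adds 1 bit to every symbol beneath it): 8/65 + 18/65 = 2/5; 19/65 + 4/13 = 3/5; 2/5 + 3/5 = 1. Resulting codeword lengths (in the order the probabilities were given): (2, 2, 2, 2). L_avg = sum(p_i * l_i) = 18/65*2 + 19/65*2 + 8/65*2 + 4/13*2 = 2

2.0 bits


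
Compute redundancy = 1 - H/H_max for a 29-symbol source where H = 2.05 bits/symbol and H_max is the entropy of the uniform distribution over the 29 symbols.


H_max = log2(K) = log2(29) = 4.858 bits/symbol. Redundancy = 1 - H/H_max = 1 - 2.05/4.858 = 1 - 0.422 = 0.578

0.578


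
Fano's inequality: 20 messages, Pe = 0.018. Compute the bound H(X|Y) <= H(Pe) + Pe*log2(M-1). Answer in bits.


H(Pe) = -Pe*log2(Pe) - (1-Pe)*log2(1-Pe) = -0.018*log2(0.018) - 0.982*log2(0.982) = 0.104325 + 0.025733 = 0.1301. Pe*log2(M-1) = 0.018*log2(19) = 0.076463. Bound = H(Pe) + Pe*log2(M-1) = 0.104325 + 0.025733 + 0.076463 = 0.2065

0.2065 bits


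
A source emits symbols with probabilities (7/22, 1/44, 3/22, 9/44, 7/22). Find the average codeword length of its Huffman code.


Huffman construction (repeatedly merge the two least-probable nodes; each merge adds 1 bit to every symbol beneath it): 1/44 + 3/22 = 7/44; 7/44 + 9/44 = 4/11; 7/22 + 7/22 = 7/11; 4/11 + 7/11 = 1. Resulting codeword lengths (in the order the probabilities were given): (2, 3, 3, 2, 2). L_avg = sum(p_i * l_i) = 7/22*2 + 1/44*3 + 3/22*3 + 9/44*2 + 7/22*2 = 95/44 = 2.1591

2.1591 bits


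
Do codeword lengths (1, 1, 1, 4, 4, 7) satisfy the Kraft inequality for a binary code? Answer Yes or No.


Kraft sum = sum(2^(-l_i)) = 1.6328, need <= 1. Result: violated (a binary prefix-free code with these lengths cannot exist)

No


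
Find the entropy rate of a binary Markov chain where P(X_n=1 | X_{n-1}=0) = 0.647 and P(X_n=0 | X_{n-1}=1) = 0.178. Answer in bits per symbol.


Stationary distribution: pi_0 = p10/(p01+p10) = 0.2158, pi_1 = 0.7842. Entropy rate H' = pi_0*H(p01) + pi_1*H(p10) = 0.2158*0.9367 + 0.7842*0.6757 = 0.732

0.732 bits/symbol


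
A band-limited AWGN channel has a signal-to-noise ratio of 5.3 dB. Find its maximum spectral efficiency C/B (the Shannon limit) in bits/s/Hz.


SNR_linear = 10^(5.3/10) = 3.3884; C/B = log2(1 + SNR_linear) = log2(1 + 3.3884) = 2.1337

2.1337 bits/s/Hz


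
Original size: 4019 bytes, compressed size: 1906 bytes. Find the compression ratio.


Ratio = original / compressed = 4019 / 1906 = 2.1086

2.1086


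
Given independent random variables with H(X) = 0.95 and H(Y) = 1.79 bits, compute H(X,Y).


For independent variables, H(X,Y) = H(X) + H(Y) = 0.95 + 1.79 = 2.74

2.74 bits


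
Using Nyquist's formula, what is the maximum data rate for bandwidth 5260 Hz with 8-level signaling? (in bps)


Rate = 2 * B * log2(M) = 2 * 5260 * 3.0 = 31560.0

31560.0 bps


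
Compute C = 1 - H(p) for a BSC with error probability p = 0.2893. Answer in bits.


H(p) = -p*log2(p) - (1-p)*log2(1-p) = -0.2893*log2(0.2893) - 0.7107*log2(0.7107) = 0.517662 + 0.350153 = 0.8678. C = 1 - H(p) = 1 - 0.8678 = 0.1322

0.1322 bits


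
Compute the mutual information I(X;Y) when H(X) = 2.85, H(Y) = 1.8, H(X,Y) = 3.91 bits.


I(X;Y) = H(X) + H(Y) - H(X,Y) = 2.85 + 1.8 - 3.91 = 0.74

0.74 bits


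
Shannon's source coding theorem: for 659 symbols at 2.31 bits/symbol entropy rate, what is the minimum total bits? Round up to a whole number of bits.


Minimum bits >= n * H = 659 * 2.31 = 1522.29, rounded up to a whole number of bits = 1523

1523 bits


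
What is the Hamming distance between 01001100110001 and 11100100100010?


Count differing positions: ^ . ^ . ^ . . . . ^ . . ^ ^ = 6 differences

6


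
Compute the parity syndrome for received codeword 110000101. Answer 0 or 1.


Syndrome = XOR of all bits = 1 XOR 1 XOR 0 XOR 0 XOR 0 XOR 0 XOR 1 XOR 0 XOR 1 = 0

0


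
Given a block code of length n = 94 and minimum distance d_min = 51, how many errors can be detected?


Detection capability = d_min - 1 = 51 - 1 = 50

50 errors


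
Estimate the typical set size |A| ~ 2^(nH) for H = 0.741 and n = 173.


log2|A_typical| = nH = 173 * 0.741 = 128.193, so |A_typical| ~ 2^128.193 = 3.890e+38

3.890e+38


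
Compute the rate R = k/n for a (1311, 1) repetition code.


Rate = k/n = 1/1311

1/1311


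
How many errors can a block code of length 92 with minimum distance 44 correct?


Correction capability = floor((d-1)/2) = floor((44-1)/2) = 21

21 errors


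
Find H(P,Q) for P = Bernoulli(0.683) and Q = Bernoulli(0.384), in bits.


H(P,Q) = -p*log2(q) - (1-p)*log2(1-q). -0.683*log2(0.384) = 0.943101; -0.317*log2(0.616) = 0.221582. H(P,Q) = 0.943101 + 0.221582 = 1.1647

1.1647 bits


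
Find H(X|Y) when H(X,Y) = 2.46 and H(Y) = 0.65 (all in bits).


H(X|Y) = H(X,Y) - H(Y) = 2.46 - 0.65 = 1.81

1.81 bits


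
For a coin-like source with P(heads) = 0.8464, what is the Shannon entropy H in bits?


H = -p*log2(p) - (1-p)*log2(1-p). -0.8464*log2(0.8464) = 0.203634; -0.1536*log2(0.1536) = 0.415142. H = 0.203634 + 0.415142 = 0.6188

0.6188 bits


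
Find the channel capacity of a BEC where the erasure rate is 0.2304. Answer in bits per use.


C = 1 - epsilon = 1 - 0.2304 = 0.7696

0.7696 bits


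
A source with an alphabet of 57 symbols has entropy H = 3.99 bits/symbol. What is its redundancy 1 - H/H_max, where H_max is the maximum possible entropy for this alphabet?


H_max = log2(K) = log2(57) = 5.8329 bits/symbol. Redundancy = 1 - H/H_max = 1 - 3.99/5.8329 = 1 - 0.6841 = 0.3159

0.3159


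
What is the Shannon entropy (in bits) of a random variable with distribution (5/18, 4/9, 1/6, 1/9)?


H = -sum(p_i * log2(p_i)). Terms: -(5/18)*log2(5/18) = 0.513332; -(4/9)*log2(4/9) = 0.519967; -(1/6)*log2(1/6) = 0.430827; -(1/9)*log2(1/9) = 0.352214. H = 0.513332 + 0.519967 + 0.430827 + 0.352214 = 1.8163

1.8163 bits


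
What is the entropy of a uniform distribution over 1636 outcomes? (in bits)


H = log2(n) = log2(1636) = 10.676

10.676 bits


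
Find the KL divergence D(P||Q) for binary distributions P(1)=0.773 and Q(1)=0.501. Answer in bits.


KL = p*log2(p/q) + (1-p)*log2((1-p)/(1-q)) = 0.773*log2(0.773/0.501) + 0.227*log2(0.227/0.499) = 0.2257

0.2257 bits


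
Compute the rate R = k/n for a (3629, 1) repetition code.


Rate = k/n = 1/3629

1/3629


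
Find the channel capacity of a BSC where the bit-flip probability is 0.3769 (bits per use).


H(p) = -p*log2(p) - (1-p)*log2(1-p) = -0.3769*log2(0.3769) - 0.6231*log2(0.6231) = 0.530580 + 0.425244 = 0.9558. C = 1 - H(p) = 1 - 0.9558 = 0.0442

0.0442 bits


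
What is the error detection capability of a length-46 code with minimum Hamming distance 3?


Detection capability = d_min - 1 = 3 - 1 = 2

2 errors


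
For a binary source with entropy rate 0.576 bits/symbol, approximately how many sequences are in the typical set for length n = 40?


log2|A_typical| = nH = 40 * 0.576 = 23.04, so |A_typical| ~ 2^23.04 = 8.624e+06

8.624e+06


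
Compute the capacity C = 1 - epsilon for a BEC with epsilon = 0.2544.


C = 1 - epsilon = 1 - 0.2544 = 0.7456

0.7456 bits


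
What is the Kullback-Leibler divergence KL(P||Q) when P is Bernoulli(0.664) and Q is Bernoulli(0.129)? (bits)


KL = p*log2(p/q) + (1-p)*log2((1-p)/(1-q)) = 0.664*log2(0.664/0.129) + 0.336*log2(0.336/0.871) = 1.1078

1.1078 bits


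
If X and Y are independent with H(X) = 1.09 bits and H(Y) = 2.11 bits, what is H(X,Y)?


For independent variables, H(X,Y) = H(X) + H(Y) = 1.09 + 2.11 = 3.2

3.2 bits


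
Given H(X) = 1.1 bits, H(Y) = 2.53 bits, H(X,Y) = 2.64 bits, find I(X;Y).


I(X;Y) = H(X) + H(Y) - H(X,Y) = 1.1 + 2.53 - 2.64 = 0.99

0.99 bits


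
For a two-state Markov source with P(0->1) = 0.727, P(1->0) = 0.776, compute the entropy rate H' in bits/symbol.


Stationary distribution: pi_0 = p10/(p01+p10) = 0.5163, pi_1 = 0.4837. Entropy rate H' = pi_0*H(p01) + pi_1*H(p10) = 0.5163*0.8457 + 0.4837*0.7674 = 0.8078

0.8078 bits/symbol


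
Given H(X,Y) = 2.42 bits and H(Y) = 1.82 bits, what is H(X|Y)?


H(X|Y) = H(X,Y) - H(Y) = 2.42 - 1.82 = 0.6

0.6 bits


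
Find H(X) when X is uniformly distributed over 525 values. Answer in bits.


H = log2(n) = log2(525) = 9.0362

9.0362 bits


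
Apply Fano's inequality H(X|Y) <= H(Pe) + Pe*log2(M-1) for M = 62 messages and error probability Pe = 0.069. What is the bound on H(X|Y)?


H(Pe) = -Pe*log2(Pe) - (1-Pe)*log2(1-Pe) = -0.069*log2(0.069) - 0.931*log2(0.931) = 0.266151 + 0.096030 = 0.3622. Pe*log2(M-1) = 0.069*log2(61) = 0.409221. Bound = H(Pe) + Pe*log2(M-1) = 0.266151 + 0.096030 + 0.409221 = 0.7714

0.7714 bits


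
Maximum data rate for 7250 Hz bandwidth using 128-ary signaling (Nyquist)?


Rate = 2 * B * log2(M) = 2 * 7250 * 7.0 = 101500.0

101500.0 bps


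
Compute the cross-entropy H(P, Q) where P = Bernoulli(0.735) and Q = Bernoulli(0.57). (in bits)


H(P,Q) = -p*log2(q) - (1-p)*log2(1-q). -0.735*log2(0.57) = 0.596060; -0.265*log2(0.43) = 0.322662. H(P,Q) = 0.596060 + 0.322662 = 0.9187

0.9187 bits


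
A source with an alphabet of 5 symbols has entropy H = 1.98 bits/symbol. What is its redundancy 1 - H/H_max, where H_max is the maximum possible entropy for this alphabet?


H_max = log2(K) = log2(5) = 2.3219 bits/symbol. Redundancy = 1 - H/H_max = 1 - 1.98/2.3219 = 1 - 0.8527 = 0.1473

0.1473


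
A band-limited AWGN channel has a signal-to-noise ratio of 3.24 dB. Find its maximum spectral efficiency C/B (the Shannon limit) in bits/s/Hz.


SNR_linear = 10^(3.24/10) = 2.1086; C/B = log2(1 + SNR_linear) = log2(1 + 2.1086) = 1.6363

1.6363 bits/s/Hz


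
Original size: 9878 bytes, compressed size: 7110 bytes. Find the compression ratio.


Ratio = original / compressed = 9878 / 7110 = 1.3893

1.3893


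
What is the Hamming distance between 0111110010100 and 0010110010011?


Count differing positions: . ^ . ^ . . . . . . ^ ^ ^ = 5 differences

5


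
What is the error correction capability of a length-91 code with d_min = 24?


Correction capability = floor((d-1)/2) = floor((24-1)/2) = 11

11 errors


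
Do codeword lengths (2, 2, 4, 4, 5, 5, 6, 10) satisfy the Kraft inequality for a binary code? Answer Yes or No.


Kraft sum = sum(2^(-l_i)) = 0.7041, need <= 1. Result: satisfied (a binary prefix-free code with these lengths exists)

Yes


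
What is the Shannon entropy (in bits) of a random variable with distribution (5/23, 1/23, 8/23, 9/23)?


H = -sum(p_i * log2(p_i)). Terms: -(5/23)*log2(5/23) = 0.478616; -(1/23)*log2(1/23) = 0.196677; -(8/23)*log2(8/23) = 0.529935; -(9/23)*log2(9/23) = 0.529684. H = 0.478616 + 0.196677 + 0.529935 + 0.529684 = 1.7349

1.7349 bits


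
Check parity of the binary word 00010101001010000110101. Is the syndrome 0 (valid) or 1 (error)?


Syndrome = XOR of all bits = 0 XOR 0 XOR 0 XOR 1 XOR 0 XOR 1 XOR 0 XOR 1 XOR 0 XOR 0 XOR 1 XOR 0 XOR 1 XOR 0 XOR 0 XOR 0 XOR 0 XOR 1 XOR 1 XOR 0 XOR 1 XOR 0 XOR 1 = 1

1


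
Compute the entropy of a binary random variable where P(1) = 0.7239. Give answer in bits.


H = -p*log2(p) - (1-p)*log2(1-p). -0.7239*log2(0.7239) = 0.337437; -0.2761*log2(0.2761) = 0.512645. H = 0.337437 + 0.512645 = 0.8501

0.8501 bits


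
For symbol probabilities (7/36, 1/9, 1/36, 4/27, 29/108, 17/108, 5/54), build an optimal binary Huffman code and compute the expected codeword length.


Huffman construction (repeatedly merge the two least-probable nodes; each merge adds 1 bit to every symbol beneath it): 1/36 + 5/54 = 13/108; 1/9 + 13/108 = 25/108; 4/27 + 17/108 = 11/36; 7/36 + 25/108 = 23/54; 29/108 + 11/36 = 31/54; 23/54 + 31/54 = 1. Resulting codeword lengths (in the order the probabilities were given): (2, 3, 4, 3, 2, 3, 4). L_avg = sum(p_i * l_i) = 7/36*2 + 1/9*3 + 1/36*4 + 4/27*3 + 29/108*2 + 17/108*3 + 5/54*4 = 287/108 = 2.6574

2.6574 bits


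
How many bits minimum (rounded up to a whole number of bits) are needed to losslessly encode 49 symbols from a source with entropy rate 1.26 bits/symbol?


Minimum bits >= n * H = 49 * 1.26 = 61.74, rounded up to a whole number of bits = 62

62 bits


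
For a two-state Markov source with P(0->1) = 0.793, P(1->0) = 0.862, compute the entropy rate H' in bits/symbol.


Stationary distribution: pi_0 = p10/(p01+p10) = 0.5208, pi_1 = 0.4792. Entropy rate H' = pi_0*H(p01) + pi_1*H(p10) = 0.5208*0.7357 + 0.4792*0.579 = 0.6606

0.6606 bits/symbol


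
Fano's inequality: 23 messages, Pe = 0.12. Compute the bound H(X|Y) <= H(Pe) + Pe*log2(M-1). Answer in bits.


H(Pe) = -Pe*log2(Pe) - (1-Pe)*log2(1-Pe) = -0.12*log2(0.12) - 0.88*log2(0.88) = 0.367067 + 0.162294 = 0.5294. Pe*log2(M-1) = 0.12*log2(22) = 0.535132. Bound = H(Pe) + Pe*log2(M-1) = 0.367067 + 0.162294 + 0.535132 = 1.0645

1.0645 bits


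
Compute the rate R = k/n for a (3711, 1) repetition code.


Rate = k/n = 1/3711

1/3711


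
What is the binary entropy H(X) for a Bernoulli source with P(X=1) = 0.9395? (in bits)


H = -p*log2(p) - (1-p)*log2(1-p). -0.9395*log2(0.9395) = 0.084588; -0.0605*log2(0.0605) = 0.244839. H = 0.084588 + 0.244839 = 0.3294

0.3294 bits


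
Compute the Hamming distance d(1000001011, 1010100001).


Count differing positions: . . ^ . ^ . ^ . ^ . = 4 differences

4


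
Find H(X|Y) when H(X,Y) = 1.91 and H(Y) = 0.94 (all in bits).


H(X|Y) = H(X,Y) - H(Y) = 1.91 - 0.94 = 0.97

0.97 bits


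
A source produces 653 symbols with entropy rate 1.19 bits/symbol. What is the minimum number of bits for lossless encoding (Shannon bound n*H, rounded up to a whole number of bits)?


Minimum bits >= n * H = 653 * 1.19 = 777.07, rounded up to a whole number of bits = 778

778 bits


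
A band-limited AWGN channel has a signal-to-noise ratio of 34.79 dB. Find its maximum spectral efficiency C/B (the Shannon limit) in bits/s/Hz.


SNR_linear = 10^(34.79/10) = 3013.006; C/B = log2(1 + SNR_linear) = log2(1 + 3013.006) = 11.5575

11.5575 bits/s/Hz


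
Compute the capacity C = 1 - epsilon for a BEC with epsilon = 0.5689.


C = 1 - epsilon = 1 - 0.5689 = 0.4311

0.4311 bits


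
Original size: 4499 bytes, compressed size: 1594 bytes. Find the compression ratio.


Ratio = original / compressed = 4499 / 1594 = 2.8225

2.8225


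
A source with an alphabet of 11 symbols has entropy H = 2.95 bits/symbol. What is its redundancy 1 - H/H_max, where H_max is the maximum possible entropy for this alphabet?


H_max = log2(K) = log2(11) = 3.4594 bits/symbol. Redundancy = 1 - H/H_max = 1 - 2.95/3.4594 = 1 - 0.8527 = 0.1473

0.1473


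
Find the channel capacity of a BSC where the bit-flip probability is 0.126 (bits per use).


H(p) = -p*log2(p) - (1-p)*log2(1-p) = -0.126*log2(0.126) - 0.874*log2(0.874) = 0.376552 + 0.169814 = 0.5464. C = 1 - H(p) = 1 - 0.5464 = 0.4536

0.4536 bits


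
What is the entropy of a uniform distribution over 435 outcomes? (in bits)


H = log2(n) = log2(435) = 8.7649

8.7649 bits


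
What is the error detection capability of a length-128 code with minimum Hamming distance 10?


Detection capability = d_min - 1 = 10 - 1 = 9

9 errors


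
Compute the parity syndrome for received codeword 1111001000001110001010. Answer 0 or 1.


Syndrome = XOR of all bits = 1 XOR 1 XOR 1 XOR 1 XOR 0 XOR 0 XOR 1 XOR 0 XOR 0 XOR 0 XOR 0 XOR 0 XOR 1 XOR 1 XOR 1 XOR 0 XOR 0 XOR 0 XOR 1 XOR 0 XOR 1 XOR 0 = 0

0


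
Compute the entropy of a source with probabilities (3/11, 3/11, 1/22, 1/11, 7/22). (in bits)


H = -sum(p_i * log2(p_i)). Terms: -(3/11)*log2(3/11) = 0.511219; -(3/11)*log2(3/11) = 0.511219; -(1/22)*log2(1/22) = 0.202701; -(1/11)*log2(1/11) = 0.314494; -(7/22)*log2(7/22) = 0.525661. H = 0.511219 + 0.511219 + 0.202701 + 0.314494 + 0.525661 = 2.0653

2.0653 bits


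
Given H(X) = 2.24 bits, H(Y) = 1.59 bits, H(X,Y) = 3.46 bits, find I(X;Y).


I(X;Y) = H(X) + H(Y) - H(X,Y) = 2.24 + 1.59 - 3.46 = 0.37

0.37 bits


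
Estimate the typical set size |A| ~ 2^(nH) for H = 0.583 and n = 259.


log2|A_typical| = nH = 259 * 0.583 = 150.997, so |A_typical| ~ 2^150.997 = 2.849e+45

2.849e+45


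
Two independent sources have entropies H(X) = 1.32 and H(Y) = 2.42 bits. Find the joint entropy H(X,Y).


For independent variables, H(X,Y) = H(X) + H(Y) = 1.32 + 2.42 = 3.74

3.74 bits


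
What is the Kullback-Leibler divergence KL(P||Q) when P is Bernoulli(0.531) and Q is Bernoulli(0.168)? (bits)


KL = p*log2(p/q) + (1-p)*log2((1-p)/(1-q)) = 0.531*log2(0.531/0.168) + 0.469*log2(0.469/0.832) = 0.4937

0.4937 bits


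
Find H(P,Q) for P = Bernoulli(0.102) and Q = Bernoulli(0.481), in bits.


H(P,Q) = -p*log2(q) - (1-p)*log2(1-q). -0.102*log2(0.481) = 0.107701; -0.898*log2(0.519) = 0.849682. H(P,Q) = 0.107701 + 0.849682 = 0.9574

0.9574 bits


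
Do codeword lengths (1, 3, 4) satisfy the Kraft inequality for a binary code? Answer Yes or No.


Kraft sum = sum(2^(-l_i)) = 0.6875, need <= 1. Result: satisfied (a binary prefix-free code with these lengths exists)

Yes


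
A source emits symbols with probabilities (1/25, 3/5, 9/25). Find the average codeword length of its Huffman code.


Huffman construction (repeatedly merge the two least-probable nodes; each merge adds 1 bit to every symbol beneath it): 1/25 + 9/25 = 2/5; 2/5 + 3/5 = 1. Resulting codeword lengths (in the order the probabilities were given): (2, 1, 2). L_avg = sum(p_i * l_i) = 1/25*2 + 3/5*1 + 9/25*2 = 7/5 = 1.4

1.4 bits


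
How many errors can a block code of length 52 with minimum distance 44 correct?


Correction capability = floor((d-1)/2) = floor((44-1)/2) = 21

21 errors


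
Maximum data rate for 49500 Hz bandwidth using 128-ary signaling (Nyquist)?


Rate = 2 * B * log2(M) = 2 * 49500 * 7.0 = 693000.0

693000.0 bps


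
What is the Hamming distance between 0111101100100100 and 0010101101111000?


Count differing positions: . ^ . ^ . . . . . ^ . ^ ^ ^ . . = 6 differences

6


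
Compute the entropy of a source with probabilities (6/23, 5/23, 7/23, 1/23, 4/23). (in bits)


H = -sum(p_i * log2(p_i)). Terms: -(6/23)*log2(6/23) = 0.505722; -(5/23)*log2(5/23) = 0.478616; -(7/23)*log2(7/23) = 0.522324; -(1/23)*log2(1/23) = 0.196677; -(4/23)*log2(4/23) = 0.438880. H = 0.505722 + 0.478616 + 0.522324 + 0.196677 + 0.438880 = 2.1422

2.1422 bits


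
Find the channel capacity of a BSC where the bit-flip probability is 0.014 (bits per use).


H(p) = -p*log2(p) - (1-p)*log2(1-p) = -0.014*log2(0.014) - 0.986*log2(0.986) = 0.086218 + 0.020056 = 0.1063. C = 1 - H(p) = 1 - 0.1063 = 0.8937

0.8937 bits


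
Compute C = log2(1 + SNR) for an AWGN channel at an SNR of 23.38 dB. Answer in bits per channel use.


SNR_linear = 10^(23.38/10) = 217.771; C = log2(1 + SNR_linear) = log2(1 + 217.771) = 7.7733

7.7733 bits/channel use


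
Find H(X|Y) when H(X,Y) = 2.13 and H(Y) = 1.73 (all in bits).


H(X|Y) = H(X,Y) - H(Y) = 2.13 - 1.73 = 0.4

0.4 bits


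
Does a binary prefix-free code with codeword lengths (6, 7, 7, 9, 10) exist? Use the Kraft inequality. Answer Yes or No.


Kraft sum = sum(2^(-l_i)) = 0.0342, need <= 1. Result: satisfied (a binary prefix-free code with these lengths exists)

Yes


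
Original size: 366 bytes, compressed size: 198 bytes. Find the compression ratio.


Ratio = original / compressed = 366 / 198 = 1.8485

1.8485


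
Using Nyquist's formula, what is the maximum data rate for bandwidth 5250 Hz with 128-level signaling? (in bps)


Rate = 2 * B * log2(M) = 2 * 5250 * 7.0 = 73500.0

73500.0 bps


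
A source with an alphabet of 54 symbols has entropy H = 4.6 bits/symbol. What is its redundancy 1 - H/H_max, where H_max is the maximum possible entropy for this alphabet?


H_max = log2(K) = log2(54) = 5.7549 bits/symbol. Redundancy = 1 - H/H_max = 1 - 4.6/5.7549 = 1 - 0.7993 = 0.2007

0.2007


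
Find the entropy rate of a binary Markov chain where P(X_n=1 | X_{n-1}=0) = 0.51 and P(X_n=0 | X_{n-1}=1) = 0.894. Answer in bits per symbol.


Stationary distribution: pi_0 = p10/(p01+p10) = 0.6368, pi_1 = 0.3632. Entropy rate H' = pi_0*H(p01) + pi_1*H(p10) = 0.6368*0.9997 + 0.3632*0.4877 = 0.8137

0.8137 bits/symbol


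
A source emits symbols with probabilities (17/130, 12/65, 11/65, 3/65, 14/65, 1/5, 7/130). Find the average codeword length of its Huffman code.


Huffman construction (repeatedly merge the two least-probable nodes; each merge adds 1 bit to every symbol beneath it): 3/65 + 7/130 = 1/10; 1/10 + 17/130 = 3/13; 11/65 + 12/65 = 23/65; 1/5 + 14/65 = 27/65; 3/13 + 23/65 = 38/65; 27/65 + 38/65 = 1. Resulting codeword lengths (in the order the probabilities were given): (3, 3, 3, 4, 2, 2, 4). L_avg = sum(p_i * l_i) = 17/130*3 + 12/65*3 + 11/65*3 + 3/65*4 + 14/65*2 + 1/5*2 + 7/130*4 = 349/130 = 2.6846

2.6846 bits


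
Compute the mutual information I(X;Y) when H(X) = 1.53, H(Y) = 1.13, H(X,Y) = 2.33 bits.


I(X;Y) = H(X) + H(Y) - H(X,Y) = 1.53 + 1.13 - 2.33 = 0.33

0.33 bits


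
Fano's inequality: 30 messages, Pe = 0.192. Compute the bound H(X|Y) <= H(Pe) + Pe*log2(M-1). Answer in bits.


H(Pe) = -Pe*log2(Pe) - (1-Pe)*log2(1-Pe) = -0.192*log2(0.192) - 0.808*log2(0.808) = 0.457118 + 0.248519 = 0.7056. Pe*log2(M-1) = 0.192*log2(29) = 0.932732. Bound = H(Pe) + Pe*log2(M-1) = 0.457118 + 0.248519 + 0.932732 = 1.6384

1.6384 bits
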